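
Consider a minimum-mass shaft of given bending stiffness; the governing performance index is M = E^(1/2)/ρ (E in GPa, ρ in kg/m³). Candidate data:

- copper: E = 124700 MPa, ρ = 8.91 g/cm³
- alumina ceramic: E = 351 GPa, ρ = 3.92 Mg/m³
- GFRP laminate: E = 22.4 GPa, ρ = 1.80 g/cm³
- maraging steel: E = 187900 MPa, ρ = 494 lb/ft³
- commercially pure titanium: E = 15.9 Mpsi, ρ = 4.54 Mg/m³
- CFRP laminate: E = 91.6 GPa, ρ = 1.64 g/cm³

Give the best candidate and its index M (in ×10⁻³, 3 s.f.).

CFRP laminate, M = 5.84×10⁻³

Convert each candidate to consistent units, then evaluate M:
  copper: E = 124.7 GPa, ρ = 8910 kg/m³
  alumina ceramic: E = 351.0 GPa, ρ = 3920 kg/m³
  GFRP laminate: E = 22.40 GPa, ρ = 1800 kg/m³
  maraging steel: E = 187.9 GPa, ρ = 7913 kg/m³
  commercially pure titanium: E = 109.6 GPa, ρ = 4540 kg/m³
  CFRP laminate: E = 91.60 GPa, ρ = 1640 kg/m³
  CFRP laminate: M = 5.84×10⁻³
  alumina ceramic: M = 4.78×10⁻³
  GFRP laminate: M = 2.63×10⁻³
  commercially pure titanium: M = 2.31×10⁻³
  maraging steel: M = 1.73×10⁻³
  copper: M = 1.25×10⁻³
The maximum is for CFRP laminate.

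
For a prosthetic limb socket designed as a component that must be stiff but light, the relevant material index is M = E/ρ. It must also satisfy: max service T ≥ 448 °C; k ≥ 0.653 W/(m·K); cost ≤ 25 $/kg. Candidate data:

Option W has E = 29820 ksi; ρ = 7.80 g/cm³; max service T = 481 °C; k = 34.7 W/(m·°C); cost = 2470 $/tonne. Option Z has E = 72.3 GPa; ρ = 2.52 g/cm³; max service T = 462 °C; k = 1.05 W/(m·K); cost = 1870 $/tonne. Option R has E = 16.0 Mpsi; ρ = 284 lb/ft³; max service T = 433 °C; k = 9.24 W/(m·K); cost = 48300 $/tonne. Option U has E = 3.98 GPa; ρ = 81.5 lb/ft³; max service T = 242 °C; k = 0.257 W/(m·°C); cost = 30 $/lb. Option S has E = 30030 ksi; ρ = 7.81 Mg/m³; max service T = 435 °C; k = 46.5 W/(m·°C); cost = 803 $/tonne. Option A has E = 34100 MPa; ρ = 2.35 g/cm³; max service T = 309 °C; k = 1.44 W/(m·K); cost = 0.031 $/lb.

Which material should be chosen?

option Z

Screen on constraints: max service T ≥ 448 °C; k ≥ 0.653 W/(m·K); cost ≤ 25 $/kg. Survivors: option W, option Z.
Convert each candidate to consistent units, then evaluate M:
  option W: E = 205.6 GPa, ρ = 7800 kg/m³
  option Z: E = 72.30 GPa, ρ = 2520 kg/m³
  option Z: M = 28.7 MN·m/kg
  option W: M = 26.4 MN·m/kg
The maximum is for option Z.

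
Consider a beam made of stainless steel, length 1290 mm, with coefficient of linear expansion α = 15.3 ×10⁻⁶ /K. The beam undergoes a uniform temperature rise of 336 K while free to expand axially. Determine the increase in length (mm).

6.63 mm

ΔL = α·L₀·ΔT = 15.3×10⁻⁶ × 1290 mm × 336.0 K = 6.63 mm.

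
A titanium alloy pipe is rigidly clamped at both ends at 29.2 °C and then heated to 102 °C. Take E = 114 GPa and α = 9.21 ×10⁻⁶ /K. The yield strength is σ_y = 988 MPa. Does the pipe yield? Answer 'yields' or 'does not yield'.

does not yield

ΔT = 72.80 K. Constrained thermal stress σ = E·α·ΔT = 114.0×10³ MPa × 9.21×10⁻⁶ × 72.80 = 76.4 MPa (compressive).
Compare to σ_y = 988 MPa: σ < σ_y, so it does not yield.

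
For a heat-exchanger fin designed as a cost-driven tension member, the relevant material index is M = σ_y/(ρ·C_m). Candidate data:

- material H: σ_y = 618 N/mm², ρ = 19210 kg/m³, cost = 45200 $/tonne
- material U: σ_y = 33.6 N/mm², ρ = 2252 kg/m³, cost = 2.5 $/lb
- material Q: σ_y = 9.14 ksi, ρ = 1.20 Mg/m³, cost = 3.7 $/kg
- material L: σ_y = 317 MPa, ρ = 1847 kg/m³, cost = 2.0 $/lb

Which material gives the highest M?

material L

In SI units:
  material H: σ_y = 618.0 MPa, ρ = 19210 kg/m³, cost = 45.20 $/kg
  material U: σ_y = 33.60 MPa, ρ = 2252 kg/m³, cost = 5.511 $/kg
  material Q: σ_y = 63.02 MPa, ρ = 1200 kg/m³, cost = 3.700 $/kg
  material L: σ_y = 317.0 MPa, ρ = 1847 kg/m³, cost = 4.409 $/kg
  material L: M = 38.9 kN·m per $
  material Q: M = 14.2 kN·m per $
  material U: M = 2.71 kN·m per $
  material H: M = 0.712 kN·m per $
Material L ranks first.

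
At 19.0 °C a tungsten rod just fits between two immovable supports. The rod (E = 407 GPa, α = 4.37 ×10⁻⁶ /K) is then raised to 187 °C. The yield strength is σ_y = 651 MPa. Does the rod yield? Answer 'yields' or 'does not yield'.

ΔT = 168.0 K. Constrained thermal stress σ = E·α·ΔT = 407.0×10³ MPa × 4.37×10⁻⁶ × 168.0 = 299 MPa (compressive).
Compare to σ_y = 651 MPa: σ < σ_y, so it does not yield.

does not yield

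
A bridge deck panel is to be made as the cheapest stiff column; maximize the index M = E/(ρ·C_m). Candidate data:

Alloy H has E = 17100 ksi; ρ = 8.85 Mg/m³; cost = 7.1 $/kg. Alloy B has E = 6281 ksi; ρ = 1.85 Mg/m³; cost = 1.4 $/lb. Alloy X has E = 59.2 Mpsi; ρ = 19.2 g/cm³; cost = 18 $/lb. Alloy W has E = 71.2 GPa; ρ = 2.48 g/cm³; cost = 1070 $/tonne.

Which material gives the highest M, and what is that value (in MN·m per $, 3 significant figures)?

alloy W, M = 26.8 MN·m per $

In SI units:
  alloy H: E = 117.9 GPa, ρ = 8850 kg/m³, cost = 7.100 $/kg
  alloy B: E = 43.31 GPa, ρ = 1850 kg/m³, cost = 3.086 $/kg
  alloy X: E = 408.2 GPa, ρ = 19200 kg/m³, cost = 39.68 $/kg
  alloy W: E = 71.20 GPa, ρ = 2480 kg/m³, cost = 1.070 $/kg
  alloy W: M = 26.8 MN·m per $
  alloy B: M = 7.58 MN·m per $
  alloy H: M = 1.88 MN·m per $
  alloy X: M = 0.536 MN·m per $
Highest index: alloy W.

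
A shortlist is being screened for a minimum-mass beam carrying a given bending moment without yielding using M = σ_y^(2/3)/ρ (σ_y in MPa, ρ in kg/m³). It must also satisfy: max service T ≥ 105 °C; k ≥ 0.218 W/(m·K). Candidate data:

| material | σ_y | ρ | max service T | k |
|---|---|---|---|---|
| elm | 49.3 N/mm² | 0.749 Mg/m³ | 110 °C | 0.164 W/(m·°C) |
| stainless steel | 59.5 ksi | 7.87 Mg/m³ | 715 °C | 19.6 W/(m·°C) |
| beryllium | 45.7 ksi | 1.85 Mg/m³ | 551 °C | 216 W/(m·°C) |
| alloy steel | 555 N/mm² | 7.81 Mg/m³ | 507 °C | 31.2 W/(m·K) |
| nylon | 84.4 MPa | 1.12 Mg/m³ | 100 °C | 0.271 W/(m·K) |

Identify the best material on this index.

beryllium

Screen on constraints: max service T ≥ 105 °C; k ≥ 0.218 W/(m·K). Survivors: stainless steel, beryllium, alloy steel.
Normalizing units and computing the index:
  stainless steel: σ_y = 410.2 MPa, ρ = 7870 kg/m³
  beryllium: σ_y = 315.1 MPa, ρ = 1850 kg/m³
  alloy steel: σ_y = 555.0 MPa, ρ = 7810 kg/m³
  beryllium: M = 25.0×10⁻³
  alloy steel: M = 8.65×10⁻³
  stainless steel: M = 7.02×10⁻³
The maximum is for beryllium.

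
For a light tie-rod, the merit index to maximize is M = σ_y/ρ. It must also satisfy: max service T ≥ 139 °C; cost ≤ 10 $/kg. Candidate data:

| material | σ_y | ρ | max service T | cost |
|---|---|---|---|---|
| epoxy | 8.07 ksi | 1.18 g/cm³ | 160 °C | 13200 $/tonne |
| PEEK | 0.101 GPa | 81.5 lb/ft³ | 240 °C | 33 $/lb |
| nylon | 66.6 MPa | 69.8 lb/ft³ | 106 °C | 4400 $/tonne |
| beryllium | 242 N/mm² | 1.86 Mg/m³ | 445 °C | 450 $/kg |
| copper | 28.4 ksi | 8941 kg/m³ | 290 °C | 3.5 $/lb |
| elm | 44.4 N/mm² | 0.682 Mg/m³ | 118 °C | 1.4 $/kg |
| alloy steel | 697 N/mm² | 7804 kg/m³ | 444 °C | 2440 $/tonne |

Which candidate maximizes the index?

Screen on constraints: max service T ≥ 139 °C; cost ≤ 10 $/kg. Survivors: copper, alloy steel.
In SI units:
  copper: σ_y = 195.8 MPa, ρ = 8941 kg/m³
  alloy steel: σ_y = 697.0 MPa, ρ = 7804 kg/m³
  alloy steel: M = 89.3 kN·m/kg
  copper: M = 21.9 kN·m/kg
Alloy steel has the largest M.

alloy steel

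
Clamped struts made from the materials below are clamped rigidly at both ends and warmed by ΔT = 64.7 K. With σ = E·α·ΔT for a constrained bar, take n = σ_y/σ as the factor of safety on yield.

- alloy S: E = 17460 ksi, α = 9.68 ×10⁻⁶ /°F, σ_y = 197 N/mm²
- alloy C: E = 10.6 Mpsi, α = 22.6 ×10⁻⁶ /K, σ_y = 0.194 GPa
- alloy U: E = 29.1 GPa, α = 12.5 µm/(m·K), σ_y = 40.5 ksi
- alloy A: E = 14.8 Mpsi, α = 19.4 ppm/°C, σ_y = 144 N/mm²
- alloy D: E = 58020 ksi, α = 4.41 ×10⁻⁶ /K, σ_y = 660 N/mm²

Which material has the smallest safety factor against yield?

alloy A

With everything in SI (GPa, ×10⁻⁶/K, MPa):
  alloy S: E = 120.4, α = 17.4, σ_y = 197.0 → σ = 136 MPa, n = 1.45
  alloy C: E = 73.08, α = 22.6, σ_y = 194.0 → σ = 107 MPa, n = 1.82
  alloy U: E = 29.10, α = 12.5, σ_y = 279.2 → σ = 23.5 MPa, n = 11.9
  alloy A: E = 102.0, α = 19.4, σ_y = 144.0 → σ = 128 MPa, n = 1.12
  alloy D: E = 400.0, α = 4.41, σ_y = 660.0 → σ = 114 MPa, n = 5.78
Smallest n: alloy A with n = 1.12.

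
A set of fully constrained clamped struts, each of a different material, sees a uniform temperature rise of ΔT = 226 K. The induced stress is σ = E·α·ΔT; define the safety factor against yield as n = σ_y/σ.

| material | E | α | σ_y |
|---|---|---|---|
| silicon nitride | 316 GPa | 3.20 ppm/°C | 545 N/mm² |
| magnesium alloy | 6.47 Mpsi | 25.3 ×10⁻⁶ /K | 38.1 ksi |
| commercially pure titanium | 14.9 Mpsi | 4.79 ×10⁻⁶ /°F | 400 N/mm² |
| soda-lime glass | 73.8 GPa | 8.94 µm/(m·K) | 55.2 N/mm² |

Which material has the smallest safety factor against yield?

With everything in SI (GPa, ×10⁻⁶/K, MPa):
  silicon nitride: E = 316.0, α = 3.20, σ_y = 545.0 → σ = 229 MPa, n = 2.38
  magnesium alloy: E = 44.61, α = 25.3, σ_y = 262.7 → σ = 255 MPa, n = 1.03
  commercially pure titanium: E = 102.7, α = 8.62, σ_y = 400.0 → σ = 200 MPa, n = 2.00
  soda-lime glass: E = 73.80, α = 8.94, σ_y = 55.20 → σ = 149 MPa, n = 0.370
Smallest n: soda-lime glass with n = 0.370.

soda-lime glass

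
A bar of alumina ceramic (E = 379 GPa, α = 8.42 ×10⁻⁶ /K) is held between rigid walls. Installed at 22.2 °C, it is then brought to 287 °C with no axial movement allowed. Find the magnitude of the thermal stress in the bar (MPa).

845 MPa

ΔT = 264.8 K. Constrained thermal stress σ = E·α·ΔT = 379.0×10³ MPa × 8.42×10⁻⁶ × 264.8 = 845 MPa (compressive).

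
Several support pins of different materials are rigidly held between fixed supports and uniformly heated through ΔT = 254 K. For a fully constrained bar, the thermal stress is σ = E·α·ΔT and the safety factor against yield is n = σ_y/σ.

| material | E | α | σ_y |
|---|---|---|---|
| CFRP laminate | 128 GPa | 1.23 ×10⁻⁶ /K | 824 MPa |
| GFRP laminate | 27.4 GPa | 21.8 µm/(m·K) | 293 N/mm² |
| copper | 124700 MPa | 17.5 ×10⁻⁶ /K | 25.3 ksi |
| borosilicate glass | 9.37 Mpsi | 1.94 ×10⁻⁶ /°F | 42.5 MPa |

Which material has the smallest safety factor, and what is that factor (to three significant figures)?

Converting E to GPa, α to ×10⁻⁶/K, σ_y to MPa, then σ and n for each:
  CFRP laminate: E = 128.0, α = 1.23, σ_y = 824.0 → σ = 40.0 MPa, n = 20.6
  GFRP laminate: E = 27.40, α = 21.8, σ_y = 293.0 → σ = 152 MPa, n = 1.93
  copper: E = 124.7, α = 17.5, σ_y = 174.4 → σ = 554 MPa, n = 0.315
  borosilicate glass: E = 64.60, α = 3.49, σ_y = 42.50 → σ = 57.3 MPa, n = 0.742
Copper has the lowest safety factor, n = 0.315.

copper, n = 0.315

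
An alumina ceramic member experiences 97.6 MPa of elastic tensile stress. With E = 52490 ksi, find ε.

2.70×10⁻⁴

E = 52490 ksi = 361.9 GPa = 361900 MPa.
ε = σ/E = 97.6 / 361900 = 2.70×10⁻⁴.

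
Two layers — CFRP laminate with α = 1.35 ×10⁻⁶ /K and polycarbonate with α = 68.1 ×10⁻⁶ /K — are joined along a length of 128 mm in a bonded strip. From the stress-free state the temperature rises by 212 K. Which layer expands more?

α(CFRP laminate) = 1.35×10⁻⁶/K vs α(polycarbonate) = 68.1×10⁻⁶/K.
Higher α expands more for the same ΔT: polycarbonate.

polycarbonate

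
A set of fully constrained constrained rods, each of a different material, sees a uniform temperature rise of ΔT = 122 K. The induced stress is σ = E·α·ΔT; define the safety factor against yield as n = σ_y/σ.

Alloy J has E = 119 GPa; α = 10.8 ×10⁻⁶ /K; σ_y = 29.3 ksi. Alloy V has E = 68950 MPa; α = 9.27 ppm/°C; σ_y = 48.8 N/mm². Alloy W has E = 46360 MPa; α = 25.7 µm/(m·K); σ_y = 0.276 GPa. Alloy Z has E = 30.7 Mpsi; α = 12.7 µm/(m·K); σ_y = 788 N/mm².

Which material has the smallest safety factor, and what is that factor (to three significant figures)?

alloy V, n = 0.626

Converting E to GPa, α to ×10⁻⁶/K, σ_y to MPa, then σ and n for each:
  alloy J: E = 119.0, α = 10.8, σ_y = 202.0 → σ = 157 MPa, n = 1.29
  alloy V: E = 68.95, α = 9.27, σ_y = 48.80 → σ = 78.0 MPa, n = 0.626
  alloy W: E = 46.36, α = 25.7, σ_y = 276.0 → σ = 145 MPa, n = 1.90
  alloy Z: E = 211.7, α = 12.7, σ_y = 788.0 → σ = 328 MPa, n = 2.40
The minimum is alloy V at n = 0.626.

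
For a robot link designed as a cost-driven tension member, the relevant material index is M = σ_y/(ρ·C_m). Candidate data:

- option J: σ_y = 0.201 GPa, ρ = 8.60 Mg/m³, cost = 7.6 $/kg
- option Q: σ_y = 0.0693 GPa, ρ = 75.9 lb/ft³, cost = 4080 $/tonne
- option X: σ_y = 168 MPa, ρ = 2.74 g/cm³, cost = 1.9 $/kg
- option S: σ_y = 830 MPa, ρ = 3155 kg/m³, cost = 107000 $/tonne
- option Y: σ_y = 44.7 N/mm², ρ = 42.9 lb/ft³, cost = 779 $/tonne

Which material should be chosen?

Convert each candidate to consistent units, then evaluate M:
  option J: σ_y = 201.0 MPa, ρ = 8600 kg/m³, cost = 7.600 $/kg
  option Q: σ_y = 69.30 MPa, ρ = 1216 kg/m³, cost = 4.080 $/kg
  option X: σ_y = 168.0 MPa, ρ = 2740 kg/m³, cost = 1.900 $/kg
  option S: σ_y = 830.0 MPa, ρ = 3155 kg/m³, cost = 107.0 $/kg
  option Y: σ_y = 44.70 MPa, ρ = 687.2 kg/m³, cost = 0.7790 $/kg
  option Y: M = 83.5 kN·m per $
  option X: M = 32.3 kN·m per $
  option Q: M = 14.0 kN·m per $
  option J: M = 3.08 kN·m per $
  option S: M = 2.46 kN·m per $
Highest index: option Y.

option Y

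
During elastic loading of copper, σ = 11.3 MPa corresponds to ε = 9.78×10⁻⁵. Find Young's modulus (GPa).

E = σ/ε = 11.3 MPa / 9.78×10⁻⁵ = 115500 MPa = 116 GPa.

116 GPa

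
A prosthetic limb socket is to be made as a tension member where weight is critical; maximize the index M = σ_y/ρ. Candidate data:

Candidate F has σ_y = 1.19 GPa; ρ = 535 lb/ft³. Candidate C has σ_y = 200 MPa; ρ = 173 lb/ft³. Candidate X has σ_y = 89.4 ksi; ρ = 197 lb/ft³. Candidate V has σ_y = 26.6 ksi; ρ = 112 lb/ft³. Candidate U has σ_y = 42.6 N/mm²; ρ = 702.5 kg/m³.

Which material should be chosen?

Putting every candidate on a common basis:
  candidate F: σ_y = 1190 MPa, ρ = 8570 kg/m³
  candidate C: σ_y = 200.0 MPa, ρ = 2771 kg/m³
  candidate X: σ_y = 616.4 MPa, ρ = 3156 kg/m³
  candidate V: σ_y = 183.4 MPa, ρ = 1794 kg/m³
  candidate U: σ_y = 42.60 MPa, ρ = 702.5 kg/m³
  candidate X: M = 195 kN·m/kg
  candidate F: M = 139 kN·m/kg
  candidate V: M = 102 kN·m/kg
  candidate C: M = 72.2 kN·m/kg
  candidate U: M = 60.6 kN·m/kg
Candidate X has the largest M.

candidate X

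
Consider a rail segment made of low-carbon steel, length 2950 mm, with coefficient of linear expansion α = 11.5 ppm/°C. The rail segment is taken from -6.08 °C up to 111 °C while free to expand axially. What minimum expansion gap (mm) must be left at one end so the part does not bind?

ΔT = 111 − (-6.08) = 117.1 K.
ΔL = α·L₀·ΔT = 11.5×10⁻⁶ × 2950 mm × 117.1 K = 3.97 mm.

3.97 mm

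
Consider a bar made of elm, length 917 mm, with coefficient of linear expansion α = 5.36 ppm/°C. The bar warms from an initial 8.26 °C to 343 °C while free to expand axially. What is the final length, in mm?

ΔT = 343 − 8.26 = 334.7 K.
ΔL = α·L₀·ΔT = 5.36×10⁻⁶ × 917 mm × 334.7 K = 1.65 mm.
L = L₀ + ΔL = 917 + 1.65 = 918.65 mm.

918.65 mm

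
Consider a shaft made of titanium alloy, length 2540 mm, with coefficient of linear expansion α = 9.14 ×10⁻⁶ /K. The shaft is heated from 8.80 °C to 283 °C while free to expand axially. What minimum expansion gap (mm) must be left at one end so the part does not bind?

6.37 mm

ΔT = 283 − 8.80 = 274.2 K.
ΔL = α·L₀·ΔT = 9.14×10⁻⁶ × 2540 mm × 274.2 K = 6.37 mm.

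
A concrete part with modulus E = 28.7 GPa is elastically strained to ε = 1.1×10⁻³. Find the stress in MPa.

31.6 MPa

σ = E·ε = 28700 MPa × 1.1×10⁻³ = 31.6 MPa.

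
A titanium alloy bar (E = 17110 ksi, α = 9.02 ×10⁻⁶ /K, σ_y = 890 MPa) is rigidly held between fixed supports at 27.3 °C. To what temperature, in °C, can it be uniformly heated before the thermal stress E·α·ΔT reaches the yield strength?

864 °C

E = 17110 ksi = 118.0 GPa.
E·α·ΔT = 890.0 MPa ⇒ ΔT = 890.0 / (118.0×10³ × 9.02×10⁻⁶) = 836.4 K.
T = 27.3 + 836.4 = 863.7 °C.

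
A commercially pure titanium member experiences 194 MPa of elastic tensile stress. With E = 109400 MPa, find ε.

1.77×10⁻³

E = 109400 MPa = 109.4 GPa = 109400 MPa.
ε = σ/E = 194 / 109400 = 1.77×10⁻³.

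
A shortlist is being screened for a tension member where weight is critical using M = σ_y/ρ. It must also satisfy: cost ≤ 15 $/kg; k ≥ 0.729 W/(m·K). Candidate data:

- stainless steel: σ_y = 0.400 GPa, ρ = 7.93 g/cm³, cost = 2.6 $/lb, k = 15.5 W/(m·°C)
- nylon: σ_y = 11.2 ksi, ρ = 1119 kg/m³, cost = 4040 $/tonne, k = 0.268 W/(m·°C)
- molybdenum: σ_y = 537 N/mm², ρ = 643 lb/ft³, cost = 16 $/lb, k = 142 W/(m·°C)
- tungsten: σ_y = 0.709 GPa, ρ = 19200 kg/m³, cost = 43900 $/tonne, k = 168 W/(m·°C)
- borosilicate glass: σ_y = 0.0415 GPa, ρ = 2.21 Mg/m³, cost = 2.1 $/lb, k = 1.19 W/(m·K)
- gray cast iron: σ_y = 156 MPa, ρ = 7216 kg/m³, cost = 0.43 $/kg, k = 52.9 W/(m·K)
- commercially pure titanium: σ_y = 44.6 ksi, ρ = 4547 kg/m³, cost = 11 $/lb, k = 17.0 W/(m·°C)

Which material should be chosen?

Screen on constraints: cost ≤ 15 $/kg; k ≥ 0.729 W/(m·K). Survivors: stainless steel, borosilicate glass, gray cast iron.
Normalizing units and computing the index:
  stainless steel: σ_y = 400.0 MPa, ρ = 7930 kg/m³
  borosilicate glass: σ_y = 41.50 MPa, ρ = 2210 kg/m³
  gray cast iron: σ_y = 156.0 MPa, ρ = 7216 kg/m³
  stainless steel: M = 50.4 kN·m/kg
  gray cast iron: M = 21.6 kN·m/kg
  borosilicate glass: M = 18.8 kN·m/kg
Stainless steel has the largest M.

stainless steel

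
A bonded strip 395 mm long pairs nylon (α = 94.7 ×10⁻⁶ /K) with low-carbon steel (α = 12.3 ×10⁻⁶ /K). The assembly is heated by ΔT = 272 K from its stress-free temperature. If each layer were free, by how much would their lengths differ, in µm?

8850 µm

Δα = |94.7 − 12.3|×10⁻⁶/K = 82.4×10⁻⁶/K.
ΔL_mismatch = Δα·L·ΔT = 82.4×10⁻⁶ × 395.0 mm × 272.0 K = 8850 µm.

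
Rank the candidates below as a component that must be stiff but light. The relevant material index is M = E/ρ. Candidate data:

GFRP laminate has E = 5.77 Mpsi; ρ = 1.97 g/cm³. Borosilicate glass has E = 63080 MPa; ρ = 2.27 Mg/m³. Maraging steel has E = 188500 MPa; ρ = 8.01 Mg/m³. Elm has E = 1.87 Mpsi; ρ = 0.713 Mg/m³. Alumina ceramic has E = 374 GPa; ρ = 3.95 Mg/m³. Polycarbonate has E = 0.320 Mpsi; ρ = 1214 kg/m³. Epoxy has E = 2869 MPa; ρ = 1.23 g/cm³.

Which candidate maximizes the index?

alumina ceramic

Convert each candidate to consistent units, then evaluate M:
  GFRP laminate: E = 39.78 GPa, ρ = 1970 kg/m³
  borosilicate glass: E = 63.08 GPa, ρ = 2270 kg/m³
  maraging steel: E = 188.5 GPa, ρ = 8010 kg/m³
  elm: E = 12.89 GPa, ρ = 713.0 kg/m³
  alumina ceramic: E = 374.0 GPa, ρ = 3950 kg/m³
  polycarbonate: E = 2.206 GPa, ρ = 1214 kg/m³
  epoxy: E = 2.869 GPa, ρ = 1230 kg/m³
  alumina ceramic: M = 94.7 MN·m/kg
  borosilicate glass: M = 27.8 MN·m/kg
  maraging steel: M = 23.5 MN·m/kg
  GFRP laminate: M = 20.2 MN·m/kg
  elm: M = 18.1 MN·m/kg
  epoxy: M = 2.33 MN·m/kg
  polycarbonate: M = 1.82 MN·m/kg
Highest index: alumina ceramic.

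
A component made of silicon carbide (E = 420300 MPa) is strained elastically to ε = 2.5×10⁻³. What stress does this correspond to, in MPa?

E = 420300 MPa = 420.3 GPa.
σ = E·ε = 420300 MPa × 2.5×10⁻³ = 1050 MPa.

1050 MPa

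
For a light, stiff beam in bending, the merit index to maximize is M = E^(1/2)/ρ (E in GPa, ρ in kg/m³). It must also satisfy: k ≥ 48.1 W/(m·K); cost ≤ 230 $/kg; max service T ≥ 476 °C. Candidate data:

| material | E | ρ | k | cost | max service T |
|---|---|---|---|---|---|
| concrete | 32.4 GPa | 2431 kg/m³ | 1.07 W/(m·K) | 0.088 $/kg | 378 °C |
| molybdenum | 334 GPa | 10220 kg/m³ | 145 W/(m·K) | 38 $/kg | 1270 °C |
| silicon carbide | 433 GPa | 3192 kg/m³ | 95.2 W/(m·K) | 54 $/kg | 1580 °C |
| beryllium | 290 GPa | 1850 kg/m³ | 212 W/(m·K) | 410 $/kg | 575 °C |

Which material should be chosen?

Screen on constraints: k ≥ 48.1 W/(m·K); cost ≤ 230 $/kg; max service T ≥ 476 °C. Survivors: molybdenum, silicon carbide.
Computing M directly (units already consistent):
  silicon carbide: M = 6.52×10⁻³
  molybdenum: M = 1.79×10⁻³
The maximum is for silicon carbide.

silicon carbide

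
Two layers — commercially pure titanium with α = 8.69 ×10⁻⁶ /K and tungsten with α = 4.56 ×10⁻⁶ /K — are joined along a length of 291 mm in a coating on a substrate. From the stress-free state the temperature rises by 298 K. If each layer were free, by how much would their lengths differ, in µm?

Δα = |8.69 − 4.56|×10⁻⁶/K = 4.13×10⁻⁶/K.
ΔL_mismatch = Δα·L·ΔT = 4.13×10⁻⁶ × 291.0 mm × 298.0 K = 358 µm.

358 µm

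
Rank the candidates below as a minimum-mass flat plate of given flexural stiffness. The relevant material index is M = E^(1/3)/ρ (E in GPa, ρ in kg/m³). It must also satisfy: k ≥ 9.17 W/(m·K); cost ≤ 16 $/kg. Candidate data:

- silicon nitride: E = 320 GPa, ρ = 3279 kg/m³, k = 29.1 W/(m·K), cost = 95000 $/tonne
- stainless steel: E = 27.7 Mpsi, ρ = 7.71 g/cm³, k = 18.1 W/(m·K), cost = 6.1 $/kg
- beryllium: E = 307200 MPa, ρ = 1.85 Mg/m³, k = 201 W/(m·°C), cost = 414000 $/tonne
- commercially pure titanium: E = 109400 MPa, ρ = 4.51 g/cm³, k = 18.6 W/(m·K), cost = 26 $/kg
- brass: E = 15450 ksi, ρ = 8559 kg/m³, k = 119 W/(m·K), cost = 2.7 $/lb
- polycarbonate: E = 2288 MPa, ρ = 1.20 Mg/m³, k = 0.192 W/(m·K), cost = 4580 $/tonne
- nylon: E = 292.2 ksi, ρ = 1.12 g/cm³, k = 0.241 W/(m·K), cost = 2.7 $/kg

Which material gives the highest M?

stainless steel

Screen on constraints: k ≥ 9.17 W/(m·K); cost ≤ 16 $/kg. Survivors: stainless steel, brass.
Putting every candidate on a common basis:
  stainless steel: E = 191.0 GPa, ρ = 7710 kg/m³
  brass: E = 106.5 GPa, ρ = 8559 kg/m³
  stainless steel: M = 0.747×10⁻³
  brass: M = 0.554×10⁻³
Stainless steel has the largest M.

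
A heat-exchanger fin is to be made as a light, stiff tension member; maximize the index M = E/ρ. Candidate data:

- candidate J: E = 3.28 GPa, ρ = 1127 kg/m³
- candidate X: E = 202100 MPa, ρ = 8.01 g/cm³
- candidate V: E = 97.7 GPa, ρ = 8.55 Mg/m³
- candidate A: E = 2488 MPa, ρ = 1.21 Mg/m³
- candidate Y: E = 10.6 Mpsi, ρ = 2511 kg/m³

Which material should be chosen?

In SI units:
  candidate J: E = 3.280 GPa, ρ = 1127 kg/m³
  candidate X: E = 202.1 GPa, ρ = 8010 kg/m³
  candidate V: E = 97.70 GPa, ρ = 8550 kg/m³
  candidate A: E = 2.488 GPa, ρ = 1210 kg/m³
  candidate Y: E = 73.08 GPa, ρ = 2511 kg/m³
  candidate Y: M = 29.1 MN·m/kg
  candidate X: M = 25.2 MN·m/kg
  candidate V: M = 11.4 MN·m/kg
  candidate J: M = 2.91 MN·m/kg
  candidate A: M = 2.06 MN·m/kg
Highest index: candidate Y.

candidate Y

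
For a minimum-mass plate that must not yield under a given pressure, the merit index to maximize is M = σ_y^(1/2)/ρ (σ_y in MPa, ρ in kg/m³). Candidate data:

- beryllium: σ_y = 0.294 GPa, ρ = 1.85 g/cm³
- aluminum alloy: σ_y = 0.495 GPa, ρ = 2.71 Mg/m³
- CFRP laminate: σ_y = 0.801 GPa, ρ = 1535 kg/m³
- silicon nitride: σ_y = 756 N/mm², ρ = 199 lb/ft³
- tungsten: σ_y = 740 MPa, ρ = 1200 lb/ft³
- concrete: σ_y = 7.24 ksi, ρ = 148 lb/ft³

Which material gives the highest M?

Normalizing units and computing the index:
  beryllium: σ_y = 294.0 MPa, ρ = 1850 kg/m³
  aluminum alloy: σ_y = 495.0 MPa, ρ = 2710 kg/m³
  CFRP laminate: σ_y = 801.0 MPa, ρ = 1535 kg/m³
  silicon nitride: σ_y = 756.0 MPa, ρ = 3188 kg/m³
  tungsten: σ_y = 740.0 MPa, ρ = 19220 kg/m³
  concrete: σ_y = 49.92 MPa, ρ = 2371 kg/m³
  CFRP laminate: M = 18.4×10⁻³
  beryllium: M = 9.27×10⁻³
  silicon nitride: M = 8.63×10⁻³
  aluminum alloy: M = 8.21×10⁻³
  concrete: M = 2.98×10⁻³
  tungsten: M = 1.42×10⁻³
The maximum is for CFRP laminate.

CFRP laminate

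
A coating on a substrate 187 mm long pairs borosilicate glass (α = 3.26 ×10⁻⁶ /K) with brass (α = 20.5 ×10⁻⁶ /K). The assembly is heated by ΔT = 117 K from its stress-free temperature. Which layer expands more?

α(borosilicate glass) = 3.26×10⁻⁶/K vs α(brass) = 20.5×10⁻⁶/K.
Higher α expands more for the same ΔT: brass.

brass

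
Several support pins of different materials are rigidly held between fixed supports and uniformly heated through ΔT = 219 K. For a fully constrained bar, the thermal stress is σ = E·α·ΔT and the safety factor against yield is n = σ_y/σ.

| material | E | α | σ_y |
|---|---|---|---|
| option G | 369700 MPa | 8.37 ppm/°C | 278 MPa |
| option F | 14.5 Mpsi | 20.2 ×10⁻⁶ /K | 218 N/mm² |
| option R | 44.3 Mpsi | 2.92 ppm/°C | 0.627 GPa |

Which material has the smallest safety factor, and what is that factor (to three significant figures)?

option G, n = 0.410

Per material, after unit conversion:
  option G: E = 369.7, α = 8.37, σ_y = 278.0 → σ = 678 MPa, n = 0.410
  option F: E = 99.97, α = 20.2, σ_y = 218.0 → σ = 442 MPa, n = 0.493
  option R: E = 305.4, α = 2.92, σ_y = 627.0 → σ = 195 MPa, n = 3.21
The minimum is option G at n = 0.410.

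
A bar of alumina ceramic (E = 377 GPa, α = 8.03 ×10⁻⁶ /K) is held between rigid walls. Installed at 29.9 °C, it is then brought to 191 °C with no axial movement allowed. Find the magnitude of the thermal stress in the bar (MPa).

ΔT = 161.1 K. Constrained thermal stress σ = E·α·ΔT = 377.0×10³ MPa × 8.03×10⁻⁶ × 161.1 = 488 MPa (compressive).

488 MPa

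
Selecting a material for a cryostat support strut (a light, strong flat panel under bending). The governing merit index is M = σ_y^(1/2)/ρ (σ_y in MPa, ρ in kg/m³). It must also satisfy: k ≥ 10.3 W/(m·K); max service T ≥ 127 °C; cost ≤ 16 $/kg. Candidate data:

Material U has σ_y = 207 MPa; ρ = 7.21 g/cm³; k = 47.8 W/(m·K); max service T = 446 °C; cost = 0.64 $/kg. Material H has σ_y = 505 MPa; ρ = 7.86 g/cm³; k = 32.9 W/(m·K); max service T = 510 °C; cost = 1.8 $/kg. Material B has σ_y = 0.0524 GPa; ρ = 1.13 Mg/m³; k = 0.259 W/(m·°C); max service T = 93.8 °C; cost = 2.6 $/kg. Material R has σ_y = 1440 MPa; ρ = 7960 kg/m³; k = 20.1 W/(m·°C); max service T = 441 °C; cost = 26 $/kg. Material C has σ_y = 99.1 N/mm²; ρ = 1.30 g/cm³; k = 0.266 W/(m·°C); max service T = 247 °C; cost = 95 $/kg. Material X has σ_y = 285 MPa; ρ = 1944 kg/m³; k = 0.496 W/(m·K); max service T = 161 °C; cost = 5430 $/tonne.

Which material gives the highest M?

Screen on constraints: k ≥ 10.3 W/(m·K); max service T ≥ 127 °C; cost ≤ 16 $/kg. Survivors: material U, material H.
After converting to SI:
  material U: σ_y = 207.0 MPa, ρ = 7210 kg/m³
  material H: σ_y = 505.0 MPa, ρ = 7860 kg/m³
  material H: M = 2.86×10⁻³
  material U: M = 2.00×10⁻³
Material H ranks first.

material H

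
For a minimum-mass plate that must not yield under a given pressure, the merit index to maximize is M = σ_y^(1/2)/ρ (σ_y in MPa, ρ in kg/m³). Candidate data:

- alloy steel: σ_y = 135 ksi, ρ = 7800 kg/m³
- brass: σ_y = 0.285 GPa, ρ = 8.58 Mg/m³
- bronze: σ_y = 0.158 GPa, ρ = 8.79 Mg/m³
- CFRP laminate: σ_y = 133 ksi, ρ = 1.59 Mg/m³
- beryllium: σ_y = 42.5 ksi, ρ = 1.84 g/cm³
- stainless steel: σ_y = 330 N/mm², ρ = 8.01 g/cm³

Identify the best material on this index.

CFRP laminate

Putting every candidate on a common basis:
  alloy steel: σ_y = 930.8 MPa, ρ = 7800 kg/m³
  brass: σ_y = 285.0 MPa, ρ = 8580 kg/m³
  bronze: σ_y = 158.0 MPa, ρ = 8790 kg/m³
  CFRP laminate: σ_y = 917.0 MPa, ρ = 1590 kg/m³
  beryllium: σ_y = 293.0 MPa, ρ = 1840 kg/m³
  stainless steel: σ_y = 330.0 MPa, ρ = 8010 kg/m³
  CFRP laminate: M = 19.0×10⁻³
  beryllium: M = 9.30×10⁻³
  alloy steel: M = 3.91×10⁻³
  stainless steel: M = 2.27×10⁻³
  brass: M = 1.97×10⁻³
  bronze: M = 1.43×10⁻³
CFRP laminate ranks first.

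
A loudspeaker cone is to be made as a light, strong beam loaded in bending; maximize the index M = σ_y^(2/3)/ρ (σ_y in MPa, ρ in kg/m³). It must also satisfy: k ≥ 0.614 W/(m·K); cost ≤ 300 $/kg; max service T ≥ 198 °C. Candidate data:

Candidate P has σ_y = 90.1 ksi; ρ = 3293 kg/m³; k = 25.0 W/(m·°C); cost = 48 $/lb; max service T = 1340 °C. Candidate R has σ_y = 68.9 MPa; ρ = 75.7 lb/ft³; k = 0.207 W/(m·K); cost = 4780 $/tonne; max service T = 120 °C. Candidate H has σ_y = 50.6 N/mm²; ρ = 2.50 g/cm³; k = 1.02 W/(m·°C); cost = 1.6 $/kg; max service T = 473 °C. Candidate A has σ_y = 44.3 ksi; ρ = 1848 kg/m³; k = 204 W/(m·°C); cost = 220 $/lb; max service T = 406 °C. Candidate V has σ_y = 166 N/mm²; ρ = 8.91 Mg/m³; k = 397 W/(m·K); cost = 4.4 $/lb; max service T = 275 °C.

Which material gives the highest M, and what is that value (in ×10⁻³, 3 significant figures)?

Screen on constraints: k ≥ 0.614 W/(m·K); cost ≤ 300 $/kg; max service T ≥ 198 °C. Survivors: candidate P, candidate H, candidate V.
Normalizing units and computing the index:
  candidate P: σ_y = 621.2 MPa, ρ = 3293 kg/m³
  candidate H: σ_y = 50.60 MPa, ρ = 2500 kg/m³
  candidate V: σ_y = 166.0 MPa, ρ = 8910 kg/m³
  candidate P: M = 22.1×10⁻³
  candidate H: M = 5.47×10⁻³
  candidate V: M = 3.39×10⁻³
Candidate P has the largest M.

candidate P, M = 22.1×10⁻³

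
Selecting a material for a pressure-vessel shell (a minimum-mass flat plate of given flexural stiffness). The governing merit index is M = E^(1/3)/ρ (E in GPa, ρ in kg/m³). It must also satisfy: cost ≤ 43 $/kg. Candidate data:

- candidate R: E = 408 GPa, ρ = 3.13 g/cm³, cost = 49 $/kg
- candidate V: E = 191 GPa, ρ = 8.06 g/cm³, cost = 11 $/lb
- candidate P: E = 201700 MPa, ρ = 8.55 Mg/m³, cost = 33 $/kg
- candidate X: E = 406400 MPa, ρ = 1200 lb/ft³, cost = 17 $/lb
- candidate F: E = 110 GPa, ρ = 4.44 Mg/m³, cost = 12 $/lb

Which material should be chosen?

Screen on constraints: cost ≤ 43 $/kg. Survivors: candidate V, candidate P, candidate X, candidate F.
Normalizing units and computing the index:
  candidate V: E = 191.0 GPa, ρ = 8060 kg/m³
  candidate P: E = 201.7 GPa, ρ = 8550 kg/m³
  candidate X: E = 406.4 GPa, ρ = 19220 kg/m³
  candidate F: E = 110.0 GPa, ρ = 4440 kg/m³
  candidate F: M = 1.08×10⁻³
  candidate V: M = 0.715×10⁻³
  candidate P: M = 0.686×10⁻³
  candidate X: M = 0.385×10⁻³
The maximum is for candidate F.

candidate F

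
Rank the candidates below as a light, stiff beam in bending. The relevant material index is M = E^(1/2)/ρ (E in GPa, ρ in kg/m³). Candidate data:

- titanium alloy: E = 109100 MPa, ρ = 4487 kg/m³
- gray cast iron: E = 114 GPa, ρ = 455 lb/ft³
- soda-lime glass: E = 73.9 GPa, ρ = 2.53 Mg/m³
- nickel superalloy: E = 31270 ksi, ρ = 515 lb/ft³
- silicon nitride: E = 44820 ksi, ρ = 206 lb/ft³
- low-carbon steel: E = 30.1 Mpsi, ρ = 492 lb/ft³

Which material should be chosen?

silicon nitride

In SI units:
  titanium alloy: E = 109.1 GPa, ρ = 4487 kg/m³
  gray cast iron: E = 114.0 GPa, ρ = 7288 kg/m³
  soda-lime glass: E = 73.90 GPa, ρ = 2530 kg/m³
  nickel superalloy: E = 215.6 GPa, ρ = 8250 kg/m³
  silicon nitride: E = 309.0 GPa, ρ = 3300 kg/m³
  low-carbon steel: E = 207.5 GPa, ρ = 7881 kg/m³
  silicon nitride: M = 5.33×10⁻³
  soda-lime glass: M = 3.40×10⁻³
  titanium alloy: M = 2.33×10⁻³
  low-carbon steel: M = 1.83×10⁻³
  nickel superalloy: M = 1.78×10⁻³
  gray cast iron: M = 1.46×10⁻³
Silicon nitride has the largest M.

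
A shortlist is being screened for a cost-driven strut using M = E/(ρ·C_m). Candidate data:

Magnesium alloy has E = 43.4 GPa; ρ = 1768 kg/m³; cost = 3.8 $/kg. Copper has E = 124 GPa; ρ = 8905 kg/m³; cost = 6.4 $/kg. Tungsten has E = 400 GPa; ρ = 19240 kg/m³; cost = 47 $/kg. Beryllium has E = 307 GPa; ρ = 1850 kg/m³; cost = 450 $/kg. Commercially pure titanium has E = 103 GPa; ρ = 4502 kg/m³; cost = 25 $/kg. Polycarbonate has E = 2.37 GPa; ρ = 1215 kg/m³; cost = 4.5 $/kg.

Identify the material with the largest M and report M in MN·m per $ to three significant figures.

Per-candidate index values:
  magnesium alloy: M = 6.46 MN·m per $
  copper: M = 2.18 MN·m per $
  commercially pure titanium: M = 0.915 MN·m per $
  tungsten: M = 0.442 MN·m per $
  polycarbonate: M = 0.433 MN·m per $
  beryllium: M = 0.369 MN·m per $
The maximum is for magnesium alloy.

magnesium alloy, M = 6.46 MN·m per $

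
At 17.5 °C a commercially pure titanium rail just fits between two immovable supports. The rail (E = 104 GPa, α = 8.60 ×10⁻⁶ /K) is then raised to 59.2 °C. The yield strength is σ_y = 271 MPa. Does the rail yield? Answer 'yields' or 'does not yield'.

does not yield

ΔT = 41.70 K. Constrained thermal stress σ = E·α·ΔT = 104.0×10³ MPa × 8.60×10⁻⁶ × 41.70 = 37.3 MPa (compressive).
Compare to σ_y = 271 MPa: σ < σ_y, so it does not yield.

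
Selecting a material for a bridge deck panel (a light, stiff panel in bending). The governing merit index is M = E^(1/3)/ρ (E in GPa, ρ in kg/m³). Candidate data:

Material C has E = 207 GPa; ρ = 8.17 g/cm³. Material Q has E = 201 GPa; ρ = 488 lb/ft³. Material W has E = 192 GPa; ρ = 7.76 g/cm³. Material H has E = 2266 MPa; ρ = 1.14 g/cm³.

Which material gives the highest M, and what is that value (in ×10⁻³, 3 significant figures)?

material H, M = 1.15×10⁻³

Normalizing units and computing the index:
  material C: E = 207.0 GPa, ρ = 8170 kg/m³
  material Q: E = 201.0 GPa, ρ = 7817 kg/m³
  material W: E = 192.0 GPa, ρ = 7760 kg/m³
  material H: E = 2.266 GPa, ρ = 1140 kg/m³
  material H: M = 1.15×10⁻³
  material Q: M = 0.749×10⁻³
  material W: M = 0.743×10⁻³
  material C: M = 0.724×10⁻³
Highest index: material H.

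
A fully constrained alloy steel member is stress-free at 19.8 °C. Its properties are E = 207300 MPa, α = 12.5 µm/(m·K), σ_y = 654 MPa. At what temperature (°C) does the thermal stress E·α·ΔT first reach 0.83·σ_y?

E = 207300 MPa = 207.3 GPa.
E·α·ΔT = 542.8 MPa ⇒ ΔT = 542.8 / (207.3×10³ × 12.5×10⁻⁶) = 209.5 K.
T = 19.8 + 209.5 = 229.3 °C.

229 °C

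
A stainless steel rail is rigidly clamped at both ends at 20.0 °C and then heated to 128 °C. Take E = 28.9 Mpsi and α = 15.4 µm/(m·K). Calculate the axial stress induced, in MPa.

331 MPa

E = 28.9 Mpsi = 199.3 GPa.
ΔT = 108.0 K. Constrained thermal stress σ = E·α·ΔT = 199.3×10³ MPa × 15.4×10⁻⁶ × 108.0 = 331 MPa (compressive).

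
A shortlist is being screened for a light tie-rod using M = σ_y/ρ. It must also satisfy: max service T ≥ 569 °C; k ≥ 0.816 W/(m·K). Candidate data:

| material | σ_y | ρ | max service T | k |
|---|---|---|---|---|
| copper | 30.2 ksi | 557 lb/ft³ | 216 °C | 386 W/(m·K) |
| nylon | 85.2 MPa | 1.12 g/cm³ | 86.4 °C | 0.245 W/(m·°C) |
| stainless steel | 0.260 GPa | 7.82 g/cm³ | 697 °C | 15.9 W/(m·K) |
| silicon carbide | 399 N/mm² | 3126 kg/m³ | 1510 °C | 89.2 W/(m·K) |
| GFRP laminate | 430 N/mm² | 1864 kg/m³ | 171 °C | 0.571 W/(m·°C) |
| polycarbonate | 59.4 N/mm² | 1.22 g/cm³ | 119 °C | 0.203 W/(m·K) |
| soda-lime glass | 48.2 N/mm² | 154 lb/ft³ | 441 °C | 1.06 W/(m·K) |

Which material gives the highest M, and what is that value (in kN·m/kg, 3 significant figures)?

silicon carbide, M = 128 kN·m/kg

Screen on constraints: max service T ≥ 569 °C; k ≥ 0.816 W/(m·K). Survivors: stainless steel, silicon carbide.
Convert each candidate to consistent units, then evaluate M:
  stainless steel: σ_y = 260.0 MPa, ρ = 7820 kg/m³
  silicon carbide: σ_y = 399.0 MPa, ρ = 3126 kg/m³
  silicon carbide: M = 128 kN·m/kg
  stainless steel: M = 33.2 kN·m/kg
Highest index: silicon carbide.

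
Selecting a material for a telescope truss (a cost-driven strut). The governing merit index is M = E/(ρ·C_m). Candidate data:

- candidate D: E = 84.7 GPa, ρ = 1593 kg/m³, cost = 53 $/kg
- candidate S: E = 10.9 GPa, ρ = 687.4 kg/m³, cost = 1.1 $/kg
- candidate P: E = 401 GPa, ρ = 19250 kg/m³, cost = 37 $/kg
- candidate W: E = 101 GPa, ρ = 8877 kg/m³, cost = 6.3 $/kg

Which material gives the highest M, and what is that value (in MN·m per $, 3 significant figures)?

candidate S, M = 14.4 MN·m per $

Per-candidate index values:
  candidate S: M = 14.4 MN·m per $
  candidate W: M = 1.81 MN·m per $
  candidate D: M = 1.00 MN·m per $
  candidate P: M = 0.563 MN·m per $
Highest index: candidate S.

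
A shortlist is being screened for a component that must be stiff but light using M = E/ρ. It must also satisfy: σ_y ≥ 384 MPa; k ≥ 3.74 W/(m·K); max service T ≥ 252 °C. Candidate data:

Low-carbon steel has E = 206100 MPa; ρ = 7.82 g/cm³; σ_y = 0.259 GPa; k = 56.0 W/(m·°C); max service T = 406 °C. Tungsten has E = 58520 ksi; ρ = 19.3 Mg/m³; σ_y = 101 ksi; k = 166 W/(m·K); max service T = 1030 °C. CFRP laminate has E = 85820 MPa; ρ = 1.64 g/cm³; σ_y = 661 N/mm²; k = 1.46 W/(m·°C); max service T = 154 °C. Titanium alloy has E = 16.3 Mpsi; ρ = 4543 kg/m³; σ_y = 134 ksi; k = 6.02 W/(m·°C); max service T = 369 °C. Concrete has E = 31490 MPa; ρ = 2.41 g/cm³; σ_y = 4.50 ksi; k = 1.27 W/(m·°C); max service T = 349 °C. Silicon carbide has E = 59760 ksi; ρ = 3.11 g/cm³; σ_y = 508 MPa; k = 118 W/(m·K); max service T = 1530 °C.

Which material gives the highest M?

silicon carbide

Screen on constraints: σ_y ≥ 384 MPa; k ≥ 3.74 W/(m·K); max service T ≥ 252 °C. Survivors: tungsten, titanium alloy, silicon carbide.
Convert each candidate to consistent units, then evaluate M:
  tungsten: E = 403.5 GPa, ρ = 19300 kg/m³
  titanium alloy: E = 112.4 GPa, ρ = 4543 kg/m³
  silicon carbide: E = 412.0 GPa, ρ = 3110 kg/m³
  silicon carbide: M = 132 MN·m/kg
  titanium alloy: M = 24.7 MN·m/kg
  tungsten: M = 20.9 MN·m/kg
The maximum is for silicon carbide.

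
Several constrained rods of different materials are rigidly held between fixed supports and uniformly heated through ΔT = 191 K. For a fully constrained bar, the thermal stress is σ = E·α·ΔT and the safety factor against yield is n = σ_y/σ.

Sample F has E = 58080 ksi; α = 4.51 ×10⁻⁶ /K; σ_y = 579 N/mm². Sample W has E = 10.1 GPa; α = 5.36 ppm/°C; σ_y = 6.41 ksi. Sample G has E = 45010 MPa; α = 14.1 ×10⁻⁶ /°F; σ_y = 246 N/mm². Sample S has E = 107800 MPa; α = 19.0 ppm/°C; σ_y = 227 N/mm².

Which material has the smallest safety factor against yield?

sample S

Per material, after unit conversion:
  sample F: E = 400.4, α = 4.51, σ_y = 579.0 → σ = 345 MPa, n = 1.68
  sample W: E = 10.10, α = 5.36, σ_y = 44.20 → σ = 10.3 MPa, n = 4.27
  sample G: E = 45.01, α = 25.4, σ_y = 246.0 → σ = 218 MPa, n = 1.13
  sample S: E = 107.8, α = 19.0, σ_y = 227.0 → σ = 391 MPa, n = 0.580
The minimum is sample S at n = 0.580.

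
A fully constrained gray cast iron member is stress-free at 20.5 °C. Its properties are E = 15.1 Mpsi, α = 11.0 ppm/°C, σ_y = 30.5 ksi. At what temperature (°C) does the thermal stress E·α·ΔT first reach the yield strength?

E = 15.1 Mpsi = 104.1 GPa.
σ_y = 30.5 ksi = 210.3 MPa.
E·α·ΔT = 210.3 MPa ⇒ ΔT = 210.3 / (104.1×10³ × 11.0×10⁻⁶) = 183.6 K.
T = 20.5 + 183.6 = 204.1 °C.

204 °C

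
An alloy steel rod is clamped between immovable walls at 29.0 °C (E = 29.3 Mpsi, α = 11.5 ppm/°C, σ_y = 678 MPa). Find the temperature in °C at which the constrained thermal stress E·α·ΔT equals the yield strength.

321 °C

E = 29.3 Mpsi = 202.0 GPa.
E·α·ΔT = 678.0 MPa ⇒ ΔT = 678.0 / (202.0×10³ × 11.5×10⁻⁶) = 291.8 K.
T = 29.0 + 291.8 = 320.8 °C.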